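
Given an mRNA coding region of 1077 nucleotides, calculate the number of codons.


codons = nucleotides / 3
codons = 1077 / 3 = 359

359


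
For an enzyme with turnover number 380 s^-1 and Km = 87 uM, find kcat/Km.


Catalytic efficiency = kcat / Km
= 380 / 87
= 4.3678 uM^-1*s^-1

4.3678 uM^-1*s^-1


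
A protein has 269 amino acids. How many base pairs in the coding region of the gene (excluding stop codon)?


Each amino acid = 1 codon = 3 bp
bp = 269 * 3 = 807 bp

807 bp


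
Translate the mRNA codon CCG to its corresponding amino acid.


Standard genetic code lookup.
Codon CCG -> Pro

Pro


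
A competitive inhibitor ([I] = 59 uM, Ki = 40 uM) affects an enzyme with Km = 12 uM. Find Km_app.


Km_app = Km * (1 + [I]/Ki)
Km_app = 12 * (1 + 59/40)
Km_app = 29.7 uM

29.7 uM


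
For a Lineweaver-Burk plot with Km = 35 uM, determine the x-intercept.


x-intercept = -1/Km
= -1/35
= -0.0286 1/uM

-0.0286 1/uM


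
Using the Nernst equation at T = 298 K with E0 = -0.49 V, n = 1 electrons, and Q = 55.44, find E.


E = E0 - (RT/nF) * ln(Q)
E = -0.49 - (8.314 * 298 / (1 * 96485)) * ln(55.44)
E = -0.5931 V

-0.5931 V


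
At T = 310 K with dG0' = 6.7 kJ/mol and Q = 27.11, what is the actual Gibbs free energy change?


dG = dG0' + RT * ln(Q) / 1000
dG = 6.7 + 8.314 * 310 * ln(27.11) / 1000
dG = 15.205 kJ/mol

15.205 kJ/mol


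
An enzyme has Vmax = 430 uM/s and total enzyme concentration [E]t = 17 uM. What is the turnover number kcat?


kcat = Vmax / [E]t
kcat = 430 / 17
kcat = 25.2941 s^-1

25.2941 s^-1


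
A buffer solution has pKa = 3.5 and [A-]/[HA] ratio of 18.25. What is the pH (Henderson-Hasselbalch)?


pH = pKa + log10([A-]/[HA])
pH = 3.5 + log10(18.25)
pH = 4.7613

4.7613


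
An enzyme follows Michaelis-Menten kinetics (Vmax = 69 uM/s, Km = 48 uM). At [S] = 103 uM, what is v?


v = Vmax * [S] / (Km + [S])
v = 69 * 103 / (48 + 103)
v = 47.0662 uM/s

47.0662 uM/s


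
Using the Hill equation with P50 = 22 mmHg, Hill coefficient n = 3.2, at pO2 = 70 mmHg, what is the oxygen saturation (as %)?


Y = pO2^n / (P50^n + pO2^n)
Y = 70^3.2 / (22^3.2 + 70^3.2)
Y = 97.6%

97.6%


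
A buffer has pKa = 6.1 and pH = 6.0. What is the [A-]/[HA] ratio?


[A-]/[HA] = 10^(pH - pKa)
= 10^(6.0 - 6.1)
= 0.7943

0.7943


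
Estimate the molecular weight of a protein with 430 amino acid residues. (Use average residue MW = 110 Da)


MW = n_residues * 110 Da
MW = 430 * 110
MW = 47300 Da

47300 Da


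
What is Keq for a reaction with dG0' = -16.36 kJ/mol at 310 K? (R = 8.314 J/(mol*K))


Keq = exp(-dG0 * 1000 / (R * T))
Keq = exp(-(-16.36) * 1000 / (8.314 * 310))
Keq = 571.1374

571.1374


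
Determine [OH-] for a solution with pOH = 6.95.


[OH-] = 10^(-pOH)
[OH-] = 10^(-6.95)
[OH-] = 1.122e-07 M

1.122e-07 M


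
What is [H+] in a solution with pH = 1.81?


[H+] = 10^(-pH)
[H+] = 10^(-1.81)
[H+] = 0.0155 M

0.0155 M


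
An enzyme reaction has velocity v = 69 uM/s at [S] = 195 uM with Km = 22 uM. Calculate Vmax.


Vmax = v * (Km + [S]) / [S]
Vmax = 69 * (22 + 195) / 195
Vmax = 76.7846 uM/s

76.7846 uM/s


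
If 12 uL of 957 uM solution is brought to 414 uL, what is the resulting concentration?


C2 = C1 * V1 / V2
C2 = 957 * 12 / 414
C2 = 27.7391 uM

27.7391 uM


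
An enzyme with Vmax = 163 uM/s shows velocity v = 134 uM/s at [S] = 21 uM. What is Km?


Km = [S] * (Vmax - v) / v
Km = 21 * (163 - 134) / 134
Km = 4.5448 uM

4.5448 uM


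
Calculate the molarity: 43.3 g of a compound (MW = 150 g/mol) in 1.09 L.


C = (mass / MW) / volume
C = (43.3 / 150) / 1.09
C = 0.2648 M

0.2648 M


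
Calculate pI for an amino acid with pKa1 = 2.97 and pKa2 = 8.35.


pI = (pKa1 + pKa2) / 2
pI = (2.97 + 8.35) / 2
pI = 5.66

5.66


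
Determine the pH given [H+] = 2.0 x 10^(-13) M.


pH = -log10([H+])
pH = -log10(2.0 x 10^(-13))
pH = 12.699

12.699


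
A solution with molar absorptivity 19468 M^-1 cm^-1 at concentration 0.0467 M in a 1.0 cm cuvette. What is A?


A = epsilon * c * l
A = 19468 * 0.0467 * 1.0
A = 909.1556

909.1556


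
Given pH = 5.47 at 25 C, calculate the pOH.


pOH = 14 - pH
pOH = 14 - 5.47
pOH = 8.53

8.53


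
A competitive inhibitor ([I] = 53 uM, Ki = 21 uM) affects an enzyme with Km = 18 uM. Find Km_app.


Km_app = Km * (1 + [I]/Ki)
Km_app = 18 * (1 + 53/21)
Km_app = 63.4286 uM

63.4286 uM


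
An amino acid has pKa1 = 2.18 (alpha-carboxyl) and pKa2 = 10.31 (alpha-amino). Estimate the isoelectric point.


pI = (pKa1 + pKa2) / 2
pI = (2.18 + 10.31) / 2
pI = 6.245

6.245


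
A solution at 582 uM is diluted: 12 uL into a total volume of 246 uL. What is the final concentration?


C2 = C1 * V1 / V2
C2 = 582 * 12 / 246
C2 = 28.3902 uM

28.3902 uM


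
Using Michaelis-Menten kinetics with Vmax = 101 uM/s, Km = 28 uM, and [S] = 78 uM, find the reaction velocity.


v = Vmax * [S] / (Km + [S])
v = 101 * 78 / (28 + 78)
v = 74.3208 uM/s

74.3208 uM/s


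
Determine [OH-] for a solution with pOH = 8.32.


[OH-] = 10^(-pOH)
[OH-] = 10^(-8.32)
[OH-] = 4.786e-09 M

4.786e-09 M


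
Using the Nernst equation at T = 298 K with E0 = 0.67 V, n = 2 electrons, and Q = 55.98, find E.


E = E0 - (RT/nF) * ln(Q)
E = 0.67 - (8.314 * 298 / (2 * 96485)) * ln(55.98)
E = 0.6183 V

0.6183 V


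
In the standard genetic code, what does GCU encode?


Standard genetic code lookup.
Codon GCU -> Ala

Ala


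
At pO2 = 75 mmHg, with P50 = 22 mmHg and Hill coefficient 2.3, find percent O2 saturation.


Y = pO2^n / (P50^n + pO2^n)
Y = 75^2.3 / (22^2.3 + 75^2.3)
Y = 94.38%

94.38%


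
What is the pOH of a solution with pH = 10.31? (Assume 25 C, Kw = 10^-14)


pOH = 14 - pH
pOH = 14 - 10.31
pOH = 3.69

3.69


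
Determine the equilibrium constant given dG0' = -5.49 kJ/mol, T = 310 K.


Keq = exp(-dG0 * 1000 / (R * T))
Keq = exp(-(-5.49) * 1000 / (8.314 * 310))
Keq = 8.4157

8.4157


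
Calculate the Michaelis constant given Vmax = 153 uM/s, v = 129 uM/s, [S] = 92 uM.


Km = [S] * (Vmax - v) / v
Km = 92 * (153 - 129) / 129
Km = 17.1163 uM

17.1163 uM


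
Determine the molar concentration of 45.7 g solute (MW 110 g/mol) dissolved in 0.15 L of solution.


C = (mass / MW) / volume
C = (45.7 / 110) / 0.15
C = 2.7697 M

2.7697 M


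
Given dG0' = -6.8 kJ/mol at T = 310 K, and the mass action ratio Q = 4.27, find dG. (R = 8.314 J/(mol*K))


dG = dG0' + RT * ln(Q) / 1000
dG = -6.8 + 8.314 * 310 * ln(4.27) / 1000
dG = -3.0587 kJ/mol

-3.0587 kJ/mol


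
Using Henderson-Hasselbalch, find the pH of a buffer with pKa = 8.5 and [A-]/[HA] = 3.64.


pH = pKa + log10([A-]/[HA])
pH = 8.5 + log10(3.64)
pH = 9.0611

9.0611


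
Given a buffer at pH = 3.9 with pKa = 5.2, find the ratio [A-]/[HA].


[A-]/[HA] = 10^(pH - pKa)
= 10^(3.9 - 5.2)
= 0.0501

0.0501


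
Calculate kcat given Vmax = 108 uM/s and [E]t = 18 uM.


kcat = Vmax / [E]t
kcat = 108 / 18
kcat = 6.0 s^-1

6.0 s^-1


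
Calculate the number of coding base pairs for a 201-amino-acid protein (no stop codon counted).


Each amino acid = 1 codon = 3 bp
bp = 201 * 3 = 603 bp

603 bp


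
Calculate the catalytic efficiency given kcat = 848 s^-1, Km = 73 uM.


Catalytic efficiency = kcat / Km
= 848 / 73
= 11.6164 uM^-1*s^-1

11.6164 uM^-1*s^-1


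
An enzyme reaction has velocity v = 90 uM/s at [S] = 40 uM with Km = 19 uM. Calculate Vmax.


Vmax = v * (Km + [S]) / [S]
Vmax = 90 * (19 + 40) / 40
Vmax = 132.75 uM/s

132.75 uM/s


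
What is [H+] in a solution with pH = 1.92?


[H+] = 10^(-pH)
[H+] = 10^(-1.92)
[H+] = 0.012 M

0.012 M


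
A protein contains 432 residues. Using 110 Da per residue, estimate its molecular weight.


MW = n_residues * 110 Da
MW = 432 * 110
MW = 47520 Da

47520 Da


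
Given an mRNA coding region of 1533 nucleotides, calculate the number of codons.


codons = nucleotides / 3
codons = 1533 / 3 = 511

511


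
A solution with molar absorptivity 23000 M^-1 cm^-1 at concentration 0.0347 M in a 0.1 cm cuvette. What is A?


A = epsilon * c * l
A = 23000 * 0.0347 * 0.1
A = 79.81

79.81


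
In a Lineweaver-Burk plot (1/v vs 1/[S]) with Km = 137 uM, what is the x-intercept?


x-intercept = -1/Km
= -1/137
= -0.0073 1/uM

-0.0073 1/uM


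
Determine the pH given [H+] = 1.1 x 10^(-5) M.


pH = -log10([H+])
pH = -log10(1.1 x 10^(-5))
pH = 4.9586

4.9586


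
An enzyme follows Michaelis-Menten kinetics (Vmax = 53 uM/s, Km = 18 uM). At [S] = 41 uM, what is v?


v = Vmax * [S] / (Km + [S])
v = 53 * 41 / (18 + 41)
v = 36.8305 uM/s

36.8305 uM/s


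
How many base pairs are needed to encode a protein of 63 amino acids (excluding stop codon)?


Each amino acid = 1 codon = 3 bp
bp = 63 * 3 = 189 bp

189 bp


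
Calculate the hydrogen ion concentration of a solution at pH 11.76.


[H+] = 10^(-pH)
[H+] = 10^(-11.76)
[H+] = 1.738e-12 M

1.738e-12 M


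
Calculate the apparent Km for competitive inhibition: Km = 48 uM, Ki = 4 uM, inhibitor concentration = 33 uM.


Km_app = Km * (1 + [I]/Ki)
Km_app = 48 * (1 + 33/4)
Km_app = 444.0 uM

444.0 uM


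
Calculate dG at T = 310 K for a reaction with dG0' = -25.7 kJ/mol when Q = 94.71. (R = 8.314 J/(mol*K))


dG = dG0' + RT * ln(Q) / 1000
dG = -25.7 + 8.314 * 310 * ln(94.71) / 1000
dG = -13.971 kJ/mol

-13.971 kJ/mol


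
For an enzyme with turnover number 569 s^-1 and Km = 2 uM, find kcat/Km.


Catalytic efficiency = kcat / Km
= 569 / 2
= 284.5 uM^-1*s^-1

284.5 uM^-1*s^-1


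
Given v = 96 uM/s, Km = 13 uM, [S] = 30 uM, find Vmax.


Vmax = v * (Km + [S]) / [S]
Vmax = 96 * (13 + 30) / 30
Vmax = 137.6 uM/s

137.6 uM/s


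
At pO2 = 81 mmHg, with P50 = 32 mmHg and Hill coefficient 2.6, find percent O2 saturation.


Y = pO2^n / (P50^n + pO2^n)
Y = 81^2.6 / (32^2.6 + 81^2.6)
Y = 91.79%

91.79%


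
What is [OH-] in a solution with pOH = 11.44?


[OH-] = 10^(-pOH)
[OH-] = 10^(-11.44)
[OH-] = 3.631e-12 M

3.631e-12 M


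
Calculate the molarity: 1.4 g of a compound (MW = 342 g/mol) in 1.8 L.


C = (mass / MW) / volume
C = (1.4 / 342) / 1.8
C = 0.0023 M

0.0023 M


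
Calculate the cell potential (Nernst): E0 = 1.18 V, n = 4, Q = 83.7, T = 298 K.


E = E0 - (RT/nF) * ln(Q)
E = 1.18 - (8.314 * 298 / (4 * 96485)) * ln(83.7)
E = 1.1516 V

1.1516 V


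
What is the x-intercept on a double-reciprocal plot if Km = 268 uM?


x-intercept = -1/Km
= -1/268
= -0.0037 1/uM

-0.0037 1/uM


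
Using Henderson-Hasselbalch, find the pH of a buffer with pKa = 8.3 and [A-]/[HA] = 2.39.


pH = pKa + log10([A-]/[HA])
pH = 8.3 + log10(2.39)
pH = 8.6784

8.6784


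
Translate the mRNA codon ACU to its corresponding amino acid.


Standard genetic code lookup.
Codon ACU -> Thr

Thr


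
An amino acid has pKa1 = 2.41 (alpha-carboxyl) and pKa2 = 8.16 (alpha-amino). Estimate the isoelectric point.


pI = (pKa1 + pKa2) / 2
pI = (2.41 + 8.16) / 2
pI = 5.285

5.285


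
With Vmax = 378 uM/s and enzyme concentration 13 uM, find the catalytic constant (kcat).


kcat = Vmax / [E]t
kcat = 378 / 13
kcat = 29.0769 s^-1

29.0769 s^-1


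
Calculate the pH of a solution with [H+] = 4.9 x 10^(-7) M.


pH = -log10([H+])
pH = -log10(4.9 x 10^(-7))
pH = 6.3098

6.3098


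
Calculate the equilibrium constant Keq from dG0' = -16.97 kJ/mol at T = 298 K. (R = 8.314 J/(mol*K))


Keq = exp(-dG0 * 1000 / (R * T))
Keq = exp(-(-16.97) * 1000 / (8.314 * 298))
Keq = 943.3598

943.3598


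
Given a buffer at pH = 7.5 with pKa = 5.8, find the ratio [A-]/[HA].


[A-]/[HA] = 10^(pH - pKa)
= 10^(7.5 - 5.8)
= 50.1187

50.1187


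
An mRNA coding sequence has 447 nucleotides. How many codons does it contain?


codons = nucleotides / 3
codons = 447 / 3 = 149

149


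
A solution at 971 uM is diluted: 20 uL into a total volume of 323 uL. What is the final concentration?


C2 = C1 * V1 / V2
C2 = 971 * 20 / 323
C2 = 60.1238 uM

60.1238 uM


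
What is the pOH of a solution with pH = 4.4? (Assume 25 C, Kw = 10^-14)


pOH = 14 - pH
pOH = 14 - 4.4
pOH = 9.6

9.6


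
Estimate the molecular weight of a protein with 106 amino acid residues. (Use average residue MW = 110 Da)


MW = n_residues * 110 Da
MW = 106 * 110
MW = 11660 Da

11660 Da


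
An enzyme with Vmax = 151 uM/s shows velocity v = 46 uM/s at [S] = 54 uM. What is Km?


Km = [S] * (Vmax - v) / v
Km = 54 * (151 - 46) / 46
Km = 123.2609 uM

123.2609 uM


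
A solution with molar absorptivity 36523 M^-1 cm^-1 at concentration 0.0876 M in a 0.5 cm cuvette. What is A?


A = epsilon * c * l
A = 36523 * 0.0876 * 0.5
A = 1599.7074

1599.7074


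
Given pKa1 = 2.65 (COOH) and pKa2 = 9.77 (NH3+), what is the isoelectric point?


pI = (pKa1 + pKa2) / 2
pI = (2.65 + 9.77) / 2
pI = 6.21

6.21


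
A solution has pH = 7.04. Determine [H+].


[H+] = 10^(-pH)
[H+] = 10^(-7.04)
[H+] = 9.120e-08 M

9.120e-08 M


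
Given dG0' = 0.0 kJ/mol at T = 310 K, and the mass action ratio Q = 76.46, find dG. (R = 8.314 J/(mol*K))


dG = dG0' + RT * ln(Q) / 1000
dG = 0.0 + 8.314 * 310 * ln(76.46) / 1000
dG = 11.1773 kJ/mol

11.1773 kJ/mol


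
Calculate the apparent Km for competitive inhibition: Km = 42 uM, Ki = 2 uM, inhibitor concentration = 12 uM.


Km_app = Km * (1 + [I]/Ki)
Km_app = 42 * (1 + 12/2)
Km_app = 294.0 uM

294.0 uM


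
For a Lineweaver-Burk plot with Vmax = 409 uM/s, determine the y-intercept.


y-intercept = 1/Vmax
= 1/409
= 0.0024 s/uM

0.0024 s/uM


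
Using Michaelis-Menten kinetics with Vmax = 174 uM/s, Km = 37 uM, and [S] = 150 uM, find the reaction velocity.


v = Vmax * [S] / (Km + [S])
v = 174 * 150 / (37 + 150)
v = 139.5722 uM/s

139.5722 uM/s


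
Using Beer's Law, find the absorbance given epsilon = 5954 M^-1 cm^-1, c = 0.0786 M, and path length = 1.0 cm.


A = epsilon * c * l
A = 5954 * 0.0786 * 1.0
A = 467.9844

467.9844


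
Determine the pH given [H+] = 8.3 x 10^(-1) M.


pH = -log10([H+])
pH = -log10(8.3 x 10^(-1))
pH = 0.0809

0.0809


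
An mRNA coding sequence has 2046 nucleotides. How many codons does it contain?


codons = nucleotides / 3
codons = 2046 / 3 = 682

682


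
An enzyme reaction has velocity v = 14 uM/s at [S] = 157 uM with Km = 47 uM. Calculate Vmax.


Vmax = v * (Km + [S]) / [S]
Vmax = 14 * (47 + 157) / 157
Vmax = 18.1911 uM/s

18.1911 uM/s


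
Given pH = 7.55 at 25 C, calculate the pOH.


pOH = 14 - pH
pOH = 14 - 7.55
pOH = 6.45

6.45


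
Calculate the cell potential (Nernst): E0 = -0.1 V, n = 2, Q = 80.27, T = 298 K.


E = E0 - (RT/nF) * ln(Q)
E = -0.1 - (8.314 * 298 / (2 * 96485)) * ln(80.27)
E = -0.1563 V

-0.1563 V


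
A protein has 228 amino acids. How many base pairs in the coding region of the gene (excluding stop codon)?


Each amino acid = 1 codon = 3 bp
bp = 228 * 3 = 684 bp

684 bp


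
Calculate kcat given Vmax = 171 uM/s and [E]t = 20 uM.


kcat = Vmax / [E]t
kcat = 171 / 20
kcat = 8.55 s^-1

8.55 s^-1


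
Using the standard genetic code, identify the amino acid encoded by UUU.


Standard genetic code lookup.
Codon UUU -> Phe

Phe


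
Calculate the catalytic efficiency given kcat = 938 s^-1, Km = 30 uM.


Catalytic efficiency = kcat / Km
= 938 / 30
= 31.2667 uM^-1*s^-1

31.2667 uM^-1*s^-1


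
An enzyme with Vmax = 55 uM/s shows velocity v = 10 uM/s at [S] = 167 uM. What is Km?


Km = [S] * (Vmax - v) / v
Km = 167 * (55 - 10) / 10
Km = 751.5 uM

751.5 uM


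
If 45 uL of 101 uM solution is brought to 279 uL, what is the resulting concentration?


C2 = C1 * V1 / V2
C2 = 101 * 45 / 279
C2 = 16.2903 uM

16.2903 uM


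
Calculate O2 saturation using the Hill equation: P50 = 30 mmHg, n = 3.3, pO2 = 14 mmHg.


Y = pO2^n / (P50^n + pO2^n)
Y = 14^3.3 / (30^3.3 + 14^3.3)
Y = 7.48%

7.48%


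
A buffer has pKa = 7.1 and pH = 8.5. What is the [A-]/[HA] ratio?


[A-]/[HA] = 10^(pH - pKa)
= 10^(8.5 - 7.1)
= 25.1189

25.1189


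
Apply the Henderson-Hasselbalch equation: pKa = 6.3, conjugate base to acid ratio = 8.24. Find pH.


pH = pKa + log10([A-]/[HA])
pH = 6.3 + log10(8.24)
pH = 7.2159

7.2159


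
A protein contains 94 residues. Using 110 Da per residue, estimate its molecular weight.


MW = n_residues * 110 Da
MW = 94 * 110
MW = 10340 Da

10340 Da


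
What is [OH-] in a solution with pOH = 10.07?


[OH-] = 10^(-pOH)
[OH-] = 10^(-10.07)
[OH-] = 8.511e-11 M

8.511e-11 M


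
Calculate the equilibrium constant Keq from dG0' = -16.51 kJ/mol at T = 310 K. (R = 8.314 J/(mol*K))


Keq = exp(-dG0 * 1000 / (R * T))
Keq = exp(-(-16.51) * 1000 / (8.314 * 310))
Keq = 605.3636

605.3636


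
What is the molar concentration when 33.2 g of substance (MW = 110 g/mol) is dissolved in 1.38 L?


C = (mass / MW) / volume
C = (33.2 / 110) / 1.38
C = 0.2187 M

0.2187 M


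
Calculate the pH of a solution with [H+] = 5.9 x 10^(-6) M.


pH = -log10([H+])
pH = -log10(5.9 x 10^(-6))
pH = 5.2291

5.2291


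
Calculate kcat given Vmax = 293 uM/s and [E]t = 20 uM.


kcat = Vmax / [E]t
kcat = 293 / 20
kcat = 14.65 s^-1

14.65 s^-1


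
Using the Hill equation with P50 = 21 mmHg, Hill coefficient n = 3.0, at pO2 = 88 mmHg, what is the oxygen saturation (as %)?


Y = pO2^n / (P50^n + pO2^n)
Y = 88^3.0 / (21^3.0 + 88^3.0)
Y = 98.66%

98.66%


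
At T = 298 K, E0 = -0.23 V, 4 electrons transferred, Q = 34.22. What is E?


E = E0 - (RT/nF) * ln(Q)
E = -0.23 - (8.314 * 298 / (4 * 96485)) * ln(34.22)
E = -0.2527 V

-0.2527 V


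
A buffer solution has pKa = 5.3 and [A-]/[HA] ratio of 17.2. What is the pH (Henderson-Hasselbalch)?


pH = pKa + log10([A-]/[HA])
pH = 5.3 + log10(17.2)
pH = 6.5355

6.5355


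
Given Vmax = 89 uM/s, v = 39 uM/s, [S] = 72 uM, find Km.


Km = [S] * (Vmax - v) / v
Km = 72 * (89 - 39) / 39
Km = 92.3077 uM

92.3077 uM


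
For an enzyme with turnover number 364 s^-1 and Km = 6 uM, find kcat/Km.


Catalytic efficiency = kcat / Km
= 364 / 6
= 60.6667 uM^-1*s^-1

60.6667 uM^-1*s^-1


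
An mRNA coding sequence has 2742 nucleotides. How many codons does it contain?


codons = nucleotides / 3
codons = 2742 / 3 = 914

914


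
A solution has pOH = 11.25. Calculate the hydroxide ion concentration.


[OH-] = 10^(-pOH)
[OH-] = 10^(-11.25)
[OH-] = 5.623e-12 M

5.623e-12 M


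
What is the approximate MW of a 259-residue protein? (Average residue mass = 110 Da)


MW = n_residues * 110 Da
MW = 259 * 110
MW = 28490 Da

28490 Da


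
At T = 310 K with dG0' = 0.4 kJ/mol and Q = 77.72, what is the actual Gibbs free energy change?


dG = dG0' + RT * ln(Q) / 1000
dG = 0.4 + 8.314 * 310 * ln(77.72) / 1000
dG = 11.6195 kJ/mol

11.6195 kJ/mol


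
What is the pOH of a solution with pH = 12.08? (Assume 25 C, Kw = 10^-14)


pOH = 14 - pH
pOH = 14 - 12.08
pOH = 1.92

1.92


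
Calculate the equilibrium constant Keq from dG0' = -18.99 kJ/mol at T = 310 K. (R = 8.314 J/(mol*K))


Keq = exp(-dG0 * 1000 / (R * T))
Keq = exp(-(-18.99) * 1000 / (8.314 * 310))
Keq = 1584.5594

1584.5594


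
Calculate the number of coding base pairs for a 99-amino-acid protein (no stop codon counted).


Each amino acid = 1 codon = 3 bp
bp = 99 * 3 = 297 bp

297 bp


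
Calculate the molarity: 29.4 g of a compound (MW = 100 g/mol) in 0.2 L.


C = (mass / MW) / volume
C = (29.4 / 100) / 0.2
C = 1.47 M

1.47 M


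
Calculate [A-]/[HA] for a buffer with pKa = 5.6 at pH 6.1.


[A-]/[HA] = 10^(pH - pKa)
= 10^(6.1 - 5.6)
= 3.1623

3.1623


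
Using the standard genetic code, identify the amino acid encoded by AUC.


Standard genetic code lookup.
Codon AUC -> Ile

Ile


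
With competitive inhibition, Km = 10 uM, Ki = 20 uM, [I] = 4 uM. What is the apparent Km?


Km_app = Km * (1 + [I]/Ki)
Km_app = 10 * (1 + 4/20)
Km_app = 12.0 uM

12.0 uM


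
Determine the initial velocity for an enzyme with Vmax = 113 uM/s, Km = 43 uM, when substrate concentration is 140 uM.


v = Vmax * [S] / (Km + [S])
v = 113 * 140 / (43 + 140)
v = 86.4481 uM/s

86.4481 uM/s


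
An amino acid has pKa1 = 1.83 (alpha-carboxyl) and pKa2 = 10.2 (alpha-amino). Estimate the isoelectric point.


pI = (pKa1 + pKa2) / 2
pI = (1.83 + 10.2) / 2
pI = 6.015

6.015


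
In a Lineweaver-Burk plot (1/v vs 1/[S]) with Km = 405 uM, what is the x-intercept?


x-intercept = -1/Km
= -1/405
= -0.0025 1/uM

-0.0025 1/uM


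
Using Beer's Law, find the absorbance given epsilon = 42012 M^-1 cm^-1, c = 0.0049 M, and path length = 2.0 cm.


A = epsilon * c * l
A = 42012 * 0.0049 * 2.0
A = 411.7176

411.7176


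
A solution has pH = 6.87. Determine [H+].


[H+] = 10^(-pH)
[H+] = 10^(-6.87)
[H+] = 1.349e-07 M

1.349e-07 M


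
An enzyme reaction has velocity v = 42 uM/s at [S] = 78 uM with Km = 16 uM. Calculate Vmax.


Vmax = v * (Km + [S]) / [S]
Vmax = 42 * (16 + 78) / 78
Vmax = 50.6154 uM/s

50.6154 uM/s


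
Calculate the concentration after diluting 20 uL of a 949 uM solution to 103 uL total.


C2 = C1 * V1 / V2
C2 = 949 * 20 / 103
C2 = 184.2718 uM

184.2718 uM


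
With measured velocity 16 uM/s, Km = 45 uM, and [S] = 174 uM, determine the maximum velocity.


Vmax = v * (Km + [S]) / [S]
Vmax = 16 * (45 + 174) / 174
Vmax = 20.1379 uM/s

20.1379 uM/s


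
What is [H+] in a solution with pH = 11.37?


[H+] = 10^(-pH)
[H+] = 10^(-11.37)
[H+] = 4.266e-12 M

4.266e-12 M


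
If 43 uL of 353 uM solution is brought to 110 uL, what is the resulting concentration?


C2 = C1 * V1 / V2
C2 = 353 * 43 / 110
C2 = 137.9909 uM

137.9909 uM


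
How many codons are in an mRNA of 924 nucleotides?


codons = nucleotides / 3
codons = 924 / 3 = 308

308


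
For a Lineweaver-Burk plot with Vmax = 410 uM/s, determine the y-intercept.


y-intercept = 1/Vmax
= 1/410
= 0.0024 s/uM

0.0024 s/uM


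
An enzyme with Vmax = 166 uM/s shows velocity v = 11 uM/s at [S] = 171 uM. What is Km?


Km = [S] * (Vmax - v) / v
Km = 171 * (166 - 11) / 11
Km = 2409.5455 uM

2409.5455 uM


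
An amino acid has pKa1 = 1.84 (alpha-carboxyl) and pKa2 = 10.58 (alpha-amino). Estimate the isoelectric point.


pI = (pKa1 + pKa2) / 2
pI = (1.84 + 10.58) / 2
pI = 6.21

6.21


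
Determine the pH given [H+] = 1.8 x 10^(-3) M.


pH = -log10([H+])
pH = -log10(1.8 x 10^(-3))
pH = 2.7447

2.7447


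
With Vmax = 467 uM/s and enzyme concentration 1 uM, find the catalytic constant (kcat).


kcat = Vmax / [E]t
kcat = 467 / 1
kcat = 467.0 s^-1

467.0 s^-1


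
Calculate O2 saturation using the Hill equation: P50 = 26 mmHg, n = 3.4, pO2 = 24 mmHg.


Y = pO2^n / (P50^n + pO2^n)
Y = 24^3.4 / (26^3.4 + 24^3.4)
Y = 43.24%

43.24%


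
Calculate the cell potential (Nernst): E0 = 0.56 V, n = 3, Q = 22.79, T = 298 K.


E = E0 - (RT/nF) * ln(Q)
E = 0.56 - (8.314 * 298 / (3 * 96485)) * ln(22.79)
E = 0.5332 V

0.5332 V


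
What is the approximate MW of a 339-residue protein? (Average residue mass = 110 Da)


MW = n_residues * 110 Da
MW = 339 * 110
MW = 37290 Da

37290 Da


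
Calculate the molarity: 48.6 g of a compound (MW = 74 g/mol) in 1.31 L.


C = (mass / MW) / volume
C = (48.6 / 74) / 1.31
C = 0.5013 M

0.5013 M


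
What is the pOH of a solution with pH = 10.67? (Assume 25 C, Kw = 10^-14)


pOH = 14 - pH
pOH = 14 - 10.67
pOH = 3.33

3.33


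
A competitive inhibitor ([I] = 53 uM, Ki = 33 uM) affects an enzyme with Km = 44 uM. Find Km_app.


Km_app = Km * (1 + [I]/Ki)
Km_app = 44 * (1 + 53/33)
Km_app = 114.6667 uM

114.6667 uM


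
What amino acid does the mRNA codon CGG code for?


Standard genetic code lookup.
Codon CGG -> Arg

Arg


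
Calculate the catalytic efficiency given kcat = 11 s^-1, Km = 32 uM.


Catalytic efficiency = kcat / Km
= 11 / 32
= 0.3438 uM^-1*s^-1

0.3438 uM^-1*s^-1


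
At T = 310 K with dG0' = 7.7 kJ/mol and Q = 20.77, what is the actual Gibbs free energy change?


dG = dG0' + RT * ln(Q) / 1000
dG = 7.7 + 8.314 * 310 * ln(20.77) / 1000
dG = 15.5184 kJ/mol

15.5184 kJ/mol


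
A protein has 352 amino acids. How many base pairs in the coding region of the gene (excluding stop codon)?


Each amino acid = 1 codon = 3 bp
bp = 352 * 3 = 1056 bp

1056 bp


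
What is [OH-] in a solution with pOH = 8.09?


[OH-] = 10^(-pOH)
[OH-] = 10^(-8.09)
[OH-] = 8.128e-09 M

8.128e-09 M


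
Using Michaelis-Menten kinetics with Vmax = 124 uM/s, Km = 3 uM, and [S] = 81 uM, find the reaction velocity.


v = Vmax * [S] / (Km + [S])
v = 124 * 81 / (3 + 81)
v = 119.5714 uM/s

119.5714 uM/s


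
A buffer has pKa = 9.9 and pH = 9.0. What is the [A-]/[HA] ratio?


[A-]/[HA] = 10^(pH - pKa)
= 10^(9.0 - 9.9)
= 0.1259

0.1259


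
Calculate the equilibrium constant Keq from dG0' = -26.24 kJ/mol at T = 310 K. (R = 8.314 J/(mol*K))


Keq = exp(-dG0 * 1000 / (R * T))
Keq = exp(-(-26.24) * 1000 / (8.314 * 310))
Keq = 26397.8901

26397.8901


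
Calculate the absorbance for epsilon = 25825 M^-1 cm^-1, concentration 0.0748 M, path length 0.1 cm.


A = epsilon * c * l
A = 25825 * 0.0748 * 0.1
A = 193.171

193.171


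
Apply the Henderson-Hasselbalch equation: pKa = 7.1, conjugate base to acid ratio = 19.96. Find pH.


pH = pKa + log10([A-]/[HA])
pH = 7.1 + log10(19.96)
pH = 8.4002

8.4002


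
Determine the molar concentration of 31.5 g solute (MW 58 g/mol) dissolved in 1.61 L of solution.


C = (mass / MW) / volume
C = (31.5 / 58) / 1.61
C = 0.3373 M

0.3373 M


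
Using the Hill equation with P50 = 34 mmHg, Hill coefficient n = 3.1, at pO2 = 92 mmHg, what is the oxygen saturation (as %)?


Y = pO2^n / (P50^n + pO2^n)
Y = 92^3.1 / (34^3.1 + 92^3.1)
Y = 95.63%

95.63%


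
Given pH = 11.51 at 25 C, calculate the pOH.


pOH = 14 - pH
pOH = 14 - 11.51
pOH = 2.49

2.49


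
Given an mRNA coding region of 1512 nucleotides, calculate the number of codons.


codons = nucleotides / 3
codons = 1512 / 3 = 504

504


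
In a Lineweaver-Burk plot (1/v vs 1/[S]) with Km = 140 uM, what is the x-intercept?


x-intercept = -1/Km
= -1/140
= -0.0071 1/uM

-0.0071 1/uM


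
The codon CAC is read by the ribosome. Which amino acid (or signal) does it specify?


Standard genetic code lookup.
Codon CAC -> His

His


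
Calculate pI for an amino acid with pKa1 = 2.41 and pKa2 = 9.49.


pI = (pKa1 + pKa2) / 2
pI = (2.41 + 9.49) / 2
pI = 5.95

5.95


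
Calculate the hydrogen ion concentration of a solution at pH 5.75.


[H+] = 10^(-pH)
[H+] = 10^(-5.75)
[H+] = 1.778e-06 M

1.778e-06 M


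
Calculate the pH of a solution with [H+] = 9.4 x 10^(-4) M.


pH = -log10([H+])
pH = -log10(9.4 x 10^(-4))
pH = 3.0269

3.0269


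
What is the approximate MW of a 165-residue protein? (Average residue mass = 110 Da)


MW = n_residues * 110 Da
MW = 165 * 110
MW = 18150 Da

18150 Da


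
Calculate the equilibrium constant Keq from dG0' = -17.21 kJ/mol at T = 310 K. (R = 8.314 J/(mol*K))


Keq = exp(-dG0 * 1000 / (R * T))
Keq = exp(-(-17.21) * 1000 / (8.314 * 310))
Keq = 794.2729

794.2729


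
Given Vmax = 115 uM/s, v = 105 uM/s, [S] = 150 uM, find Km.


Km = [S] * (Vmax - v) / v
Km = 150 * (115 - 105) / 105
Km = 14.2857 uM

14.2857 uM


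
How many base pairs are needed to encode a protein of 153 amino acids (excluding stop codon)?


Each amino acid = 1 codon = 3 bp
bp = 153 * 3 = 459 bp

459 bp


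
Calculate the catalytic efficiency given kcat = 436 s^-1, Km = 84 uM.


Catalytic efficiency = kcat / Km
= 436 / 84
= 5.1905 uM^-1*s^-1

5.1905 uM^-1*s^-1


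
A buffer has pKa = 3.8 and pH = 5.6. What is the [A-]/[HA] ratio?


[A-]/[HA] = 10^(pH - pKa)
= 10^(5.6 - 3.8)
= 63.0957

63.0957


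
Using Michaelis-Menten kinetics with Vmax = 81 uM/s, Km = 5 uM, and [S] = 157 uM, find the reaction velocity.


v = Vmax * [S] / (Km + [S])
v = 81 * 157 / (5 + 157)
v = 78.5 uM/s

78.5 uM/s


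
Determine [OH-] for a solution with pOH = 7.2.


[OH-] = 10^(-pOH)
[OH-] = 10^(-7.2)
[OH-] = 6.310e-08 M

6.310e-08 M


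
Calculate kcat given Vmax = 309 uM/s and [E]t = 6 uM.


kcat = Vmax / [E]t
kcat = 309 / 6
kcat = 51.5 s^-1

51.5 s^-1


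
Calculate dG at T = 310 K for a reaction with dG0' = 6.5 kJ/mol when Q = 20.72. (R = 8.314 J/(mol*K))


dG = dG0' + RT * ln(Q) / 1000
dG = 6.5 + 8.314 * 310 * ln(20.72) / 1000
dG = 14.3122 kJ/mol

14.3122 kJ/mol


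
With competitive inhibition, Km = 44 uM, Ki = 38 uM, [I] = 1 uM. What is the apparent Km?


Km_app = Km * (1 + [I]/Ki)
Km_app = 44 * (1 + 1/38)
Km_app = 45.1579 uM

45.1579 uM


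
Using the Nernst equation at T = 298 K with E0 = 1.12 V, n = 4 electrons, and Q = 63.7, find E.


E = E0 - (RT/nF) * ln(Q)
E = 1.12 - (8.314 * 298 / (4 * 96485)) * ln(63.7)
E = 1.0933 V

1.0933 V


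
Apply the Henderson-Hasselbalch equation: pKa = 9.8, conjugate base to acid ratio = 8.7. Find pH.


pH = pKa + log10([A-]/[HA])
pH = 9.8 + log10(8.7)
pH = 10.7395

10.7395


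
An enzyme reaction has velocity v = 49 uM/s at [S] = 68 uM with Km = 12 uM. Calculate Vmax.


Vmax = v * (Km + [S]) / [S]
Vmax = 49 * (12 + 68) / 68
Vmax = 57.6471 uM/s

57.6471 uM/s


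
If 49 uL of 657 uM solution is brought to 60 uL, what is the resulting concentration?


C2 = C1 * V1 / V2
C2 = 657 * 49 / 60
C2 = 536.55 uM

536.55 uM


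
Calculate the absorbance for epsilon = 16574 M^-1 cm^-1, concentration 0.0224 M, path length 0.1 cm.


A = epsilon * c * l
A = 16574 * 0.0224 * 0.1
A = 37.1258

37.1258


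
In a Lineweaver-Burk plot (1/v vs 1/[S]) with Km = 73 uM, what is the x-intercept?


x-intercept = -1/Km
= -1/73
= -0.0137 1/uM

-0.0137 1/uM


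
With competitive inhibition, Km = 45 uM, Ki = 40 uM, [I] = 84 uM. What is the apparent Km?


Km_app = Km * (1 + [I]/Ki)
Km_app = 45 * (1 + 84/40)
Km_app = 139.5 uM

139.5 uM


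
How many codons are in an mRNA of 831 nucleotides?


codons = nucleotides / 3
codons = 831 / 3 = 277

277


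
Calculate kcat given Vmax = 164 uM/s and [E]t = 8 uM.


kcat = Vmax / [E]t
kcat = 164 / 8
kcat = 20.5 s^-1

20.5 s^-1


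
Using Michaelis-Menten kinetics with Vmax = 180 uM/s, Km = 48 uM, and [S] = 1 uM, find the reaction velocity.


v = Vmax * [S] / (Km + [S])
v = 180 * 1 / (48 + 1)
v = 3.6735 uM/s

3.6735 uM/s


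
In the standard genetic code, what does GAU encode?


Standard genetic code lookup.
Codon GAU -> Asp

Asp


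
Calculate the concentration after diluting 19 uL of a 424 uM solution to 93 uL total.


C2 = C1 * V1 / V2
C2 = 424 * 19 / 93
C2 = 86.6237 uM

86.6237 uM


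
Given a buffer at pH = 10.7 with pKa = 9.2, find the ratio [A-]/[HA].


[A-]/[HA] = 10^(pH - pKa)
= 10^(10.7 - 9.2)
= 31.6228

31.6228


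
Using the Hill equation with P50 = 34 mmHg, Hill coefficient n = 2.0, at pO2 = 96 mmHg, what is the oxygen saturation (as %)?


Y = pO2^n / (P50^n + pO2^n)
Y = 96^2.0 / (34^2.0 + 96^2.0)
Y = 88.85%

88.85%


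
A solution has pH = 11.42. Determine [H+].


[H+] = 10^(-pH)
[H+] = 10^(-11.42)
[H+] = 3.802e-12 M

3.802e-12 M


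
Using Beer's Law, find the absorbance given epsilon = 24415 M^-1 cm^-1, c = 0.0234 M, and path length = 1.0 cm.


A = epsilon * c * l
A = 24415 * 0.0234 * 1.0
A = 571.311

571.311


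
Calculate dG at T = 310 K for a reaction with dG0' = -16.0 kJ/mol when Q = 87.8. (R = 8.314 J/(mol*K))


dG = dG0' + RT * ln(Q) / 1000
dG = -16.0 + 8.314 * 310 * ln(87.8) / 1000
dG = -4.4662 kJ/mol

-4.4662 kJ/mol


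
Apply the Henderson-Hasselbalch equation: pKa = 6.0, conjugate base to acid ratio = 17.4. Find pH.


pH = pKa + log10([A-]/[HA])
pH = 6.0 + log10(17.4)
pH = 7.2405

7.2405


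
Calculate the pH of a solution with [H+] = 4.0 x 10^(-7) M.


pH = -log10([H+])
pH = -log10(4.0 x 10^(-7))
pH = 6.3979

6.3979


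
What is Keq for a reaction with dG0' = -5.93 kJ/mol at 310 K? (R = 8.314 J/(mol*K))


Keq = exp(-dG0 * 1000 / (R * T))
Keq = exp(-(-5.93) * 1000 / (8.314 * 310))
Keq = 9.9824

9.9824


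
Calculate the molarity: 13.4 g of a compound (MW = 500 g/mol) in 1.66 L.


C = (mass / MW) / volume
C = (13.4 / 500) / 1.66
C = 0.0161 M

0.0161 M


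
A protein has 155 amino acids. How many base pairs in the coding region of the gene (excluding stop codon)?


Each amino acid = 1 codon = 3 bp
bp = 155 * 3 = 465 bp

465 bp


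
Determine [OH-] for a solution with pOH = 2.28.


[OH-] = 10^(-pOH)
[OH-] = 10^(-2.28)
[OH-] = 0.0052 M

0.0052 M


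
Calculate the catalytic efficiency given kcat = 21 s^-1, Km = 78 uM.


Catalytic efficiency = kcat / Km
= 21 / 78
= 0.2692 uM^-1*s^-1

0.2692 uM^-1*s^-1


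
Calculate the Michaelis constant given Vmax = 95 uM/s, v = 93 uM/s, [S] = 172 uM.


Km = [S] * (Vmax - v) / v
Km = 172 * (95 - 93) / 93
Km = 3.6989 uM

3.6989 uM


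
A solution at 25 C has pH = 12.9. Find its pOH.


pOH = 14 - pH
pOH = 14 - 12.9
pOH = 1.1

1.1


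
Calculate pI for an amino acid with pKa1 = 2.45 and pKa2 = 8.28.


pI = (pKa1 + pKa2) / 2
pI = (2.45 + 8.28) / 2
pI = 5.365

5.365


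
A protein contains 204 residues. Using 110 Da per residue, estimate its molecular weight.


MW = n_residues * 110 Da
MW = 204 * 110
MW = 22440 Da

22440 Da


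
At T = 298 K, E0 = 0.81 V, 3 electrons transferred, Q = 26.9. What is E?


E = E0 - (RT/nF) * ln(Q)
E = 0.81 - (8.314 * 298 / (3 * 96485)) * ln(26.9)
E = 0.7818 V

0.7818 V


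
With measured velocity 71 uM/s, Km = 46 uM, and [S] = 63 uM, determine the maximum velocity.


Vmax = v * (Km + [S]) / [S]
Vmax = 71 * (46 + 63) / 63
Vmax = 122.8413 uM/s

122.8413 uM/s


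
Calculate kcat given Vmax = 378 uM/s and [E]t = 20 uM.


kcat = Vmax / [E]t
kcat = 378 / 20
kcat = 18.9 s^-1

18.9 s^-1


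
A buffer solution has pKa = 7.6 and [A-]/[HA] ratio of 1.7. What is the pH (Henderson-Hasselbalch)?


pH = pKa + log10([A-]/[HA])
pH = 7.6 + log10(1.7)
pH = 7.8304

7.8304


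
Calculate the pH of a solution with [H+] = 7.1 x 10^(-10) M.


pH = -log10([H+])
pH = -log10(7.1 x 10^(-10))
pH = 9.1487

9.1487


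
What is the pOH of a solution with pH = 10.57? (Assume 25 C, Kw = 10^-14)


pOH = 14 - pH
pOH = 14 - 10.57
pOH = 3.43

3.43


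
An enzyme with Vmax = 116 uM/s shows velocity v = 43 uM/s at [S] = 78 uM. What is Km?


Km = [S] * (Vmax - v) / v
Km = 78 * (116 - 43) / 43
Km = 132.4186 uM

132.4186 uM


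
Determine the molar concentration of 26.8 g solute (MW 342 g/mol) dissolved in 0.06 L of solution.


C = (mass / MW) / volume
C = (26.8 / 342) / 0.06
C = 1.306 M

1.306 M


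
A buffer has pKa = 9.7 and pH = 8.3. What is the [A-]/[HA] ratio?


[A-]/[HA] = 10^(pH - pKa)
= 10^(8.3 - 9.7)
= 0.0398

0.0398


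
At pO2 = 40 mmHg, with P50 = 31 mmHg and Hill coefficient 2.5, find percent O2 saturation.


Y = pO2^n / (P50^n + pO2^n)
Y = 40^2.5 / (31^2.5 + 40^2.5)
Y = 65.41%

65.41%


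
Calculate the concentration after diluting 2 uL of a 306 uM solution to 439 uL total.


C2 = C1 * V1 / V2
C2 = 306 * 2 / 439
C2 = 1.3941 uM

1.3941 uM


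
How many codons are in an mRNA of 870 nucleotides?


codons = nucleotides / 3
codons = 870 / 3 = 290

290


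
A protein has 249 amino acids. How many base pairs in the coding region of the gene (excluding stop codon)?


Each amino acid = 1 codon = 3 bp
bp = 249 * 3 = 747 bp

747 bp


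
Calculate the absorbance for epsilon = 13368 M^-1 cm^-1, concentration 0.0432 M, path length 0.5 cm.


A = epsilon * c * l
A = 13368 * 0.0432 * 0.5
A = 288.7488

288.7488


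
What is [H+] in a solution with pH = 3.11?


[H+] = 10^(-pH)
[H+] = 10^(-3.11)
[H+] = 7.762e-04 M

7.762e-04 M


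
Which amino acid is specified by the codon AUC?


Standard genetic code lookup.
Codon AUC -> Ile

Ile


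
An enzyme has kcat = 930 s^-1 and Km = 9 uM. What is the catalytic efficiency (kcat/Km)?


Catalytic efficiency = kcat / Km
= 930 / 9
= 103.3333 uM^-1*s^-1

103.3333 uM^-1*s^-1


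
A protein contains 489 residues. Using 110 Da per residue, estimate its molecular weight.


MW = n_residues * 110 Da
MW = 489 * 110
MW = 53790 Da

53790 Da


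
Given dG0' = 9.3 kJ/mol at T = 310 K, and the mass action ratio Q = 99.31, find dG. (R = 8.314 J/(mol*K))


dG = dG0' + RT * ln(Q) / 1000
dG = 9.3 + 8.314 * 310 * ln(99.31) / 1000
dG = 21.1512 kJ/mol

21.1512 kJ/mol


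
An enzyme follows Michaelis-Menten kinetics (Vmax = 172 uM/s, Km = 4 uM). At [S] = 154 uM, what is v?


v = Vmax * [S] / (Km + [S])
v = 172 * 154 / (4 + 154)
v = 167.6456 uM/s

167.6456 uM/s


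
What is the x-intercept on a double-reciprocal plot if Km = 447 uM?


x-intercept = -1/Km
= -1/447
= -0.0022 1/uM

-0.0022 1/uM


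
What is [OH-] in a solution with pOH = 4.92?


[OH-] = 10^(-pOH)
[OH-] = 10^(-4.92)
[OH-] = 1.202e-05 M

1.202e-05 M


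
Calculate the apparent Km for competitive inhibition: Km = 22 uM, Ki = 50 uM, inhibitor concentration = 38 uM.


Km_app = Km * (1 + [I]/Ki)
Km_app = 22 * (1 + 38/50)
Km_app = 38.72 uM

38.72 uM


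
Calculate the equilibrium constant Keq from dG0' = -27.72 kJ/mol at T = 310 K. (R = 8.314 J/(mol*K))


Keq = exp(-dG0 * 1000 / (R * T))
Keq = exp(-(-27.72) * 1000 / (8.314 * 310))
Keq = 46876.6432

46876.6432


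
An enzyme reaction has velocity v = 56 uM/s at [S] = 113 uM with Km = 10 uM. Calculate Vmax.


Vmax = v * (Km + [S]) / [S]
Vmax = 56 * (10 + 113) / 113
Vmax = 60.9558 uM/s

60.9558 uM/s


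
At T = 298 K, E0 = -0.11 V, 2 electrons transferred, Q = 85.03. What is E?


E = E0 - (RT/nF) * ln(Q)
E = -0.11 - (8.314 * 298 / (2 * 96485)) * ln(85.03)
E = -0.167 V

-0.167 V


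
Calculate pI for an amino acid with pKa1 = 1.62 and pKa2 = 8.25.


pI = (pKa1 + pKa2) / 2
pI = (1.62 + 8.25) / 2
pI = 4.935

4.935


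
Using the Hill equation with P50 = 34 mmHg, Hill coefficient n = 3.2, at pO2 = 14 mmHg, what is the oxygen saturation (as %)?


Y = pO2^n / (P50^n + pO2^n)
Y = 14^3.2 / (34^3.2 + 14^3.2)
Y = 5.52%

5.52%


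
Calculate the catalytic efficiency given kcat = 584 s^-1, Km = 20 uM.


Catalytic efficiency = kcat / Km
= 584 / 20
= 29.2 uM^-1*s^-1

29.2 uM^-1*s^-1


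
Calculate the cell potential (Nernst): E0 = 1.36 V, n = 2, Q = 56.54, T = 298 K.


E = E0 - (RT/nF) * ln(Q)
E = 1.36 - (8.314 * 298 / (2 * 96485)) * ln(56.54)
E = 1.3082 V

1.3082 V


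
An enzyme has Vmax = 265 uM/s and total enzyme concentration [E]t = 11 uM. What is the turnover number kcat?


kcat = Vmax / [E]t
kcat = 265 / 11
kcat = 24.0909 s^-1

24.0909 s^-1


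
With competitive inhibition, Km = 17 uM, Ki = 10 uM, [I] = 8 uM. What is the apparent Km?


Km_app = Km * (1 + [I]/Ki)
Km_app = 17 * (1 + 8/10)
Km_app = 30.6 uM

30.6 uM


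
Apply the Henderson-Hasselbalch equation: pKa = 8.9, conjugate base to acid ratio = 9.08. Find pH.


pH = pKa + log10([A-]/[HA])
pH = 8.9 + log10(9.08)
pH = 9.8581

9.8581


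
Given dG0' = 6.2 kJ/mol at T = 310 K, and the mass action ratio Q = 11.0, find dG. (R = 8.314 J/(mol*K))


dG = dG0' + RT * ln(Q) / 1000
dG = 6.2 + 8.314 * 310 * ln(11.0) / 1000
dG = 12.3802 kJ/mol

12.3802 kJ/mol


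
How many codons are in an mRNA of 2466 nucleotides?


codons = nucleotides / 3
codons = 2466 / 3 = 822

822


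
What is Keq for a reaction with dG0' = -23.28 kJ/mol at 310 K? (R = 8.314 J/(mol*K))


Keq = exp(-dG0 * 1000 / (R * T))
Keq = exp(-(-23.28) * 1000 / (8.314 * 310))
Keq = 8371.3334

8371.3334


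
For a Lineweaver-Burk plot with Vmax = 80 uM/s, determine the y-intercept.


y-intercept = 1/Vmax
= 1/80
= 0.0125 s/uM

0.0125 s/uM
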